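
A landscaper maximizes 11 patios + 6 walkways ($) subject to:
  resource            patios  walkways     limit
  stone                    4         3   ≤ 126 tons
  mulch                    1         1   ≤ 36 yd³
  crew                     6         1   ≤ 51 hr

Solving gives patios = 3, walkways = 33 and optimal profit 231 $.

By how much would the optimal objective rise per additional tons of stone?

0

Binding: mulch and crew. Non-binding: stone (15 unused).
By complementary slackness, y = 0 for the non-binding constraint.
Dual feasibility on the basic columns requires 1·y_mulch + 6·y_crew = 11, 1·y_mulch + 1·y_crew = 6.
→ y_mulch = 5 and y_crew = 1.
Shadow price of stone = 0.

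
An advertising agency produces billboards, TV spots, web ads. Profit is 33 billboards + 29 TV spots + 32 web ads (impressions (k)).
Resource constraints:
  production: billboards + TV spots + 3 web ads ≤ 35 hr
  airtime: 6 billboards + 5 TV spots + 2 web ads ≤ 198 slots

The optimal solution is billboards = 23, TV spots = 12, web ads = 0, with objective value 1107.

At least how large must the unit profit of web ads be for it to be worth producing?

At the optimum: production uses 35 of 35 (binding); airtime uses 198 of 198 (binding).
Dual feasibility on the basic columns requires 1·y_production + 6·y_airtime = 33, 1·y_production + 5·y_airtime = 29.
Solving: y_production = 9, y_airtime = 4.
web ads enters the basis when its profit ≥ yᵀa₃ = 9·3 + 4·2 = 35.

35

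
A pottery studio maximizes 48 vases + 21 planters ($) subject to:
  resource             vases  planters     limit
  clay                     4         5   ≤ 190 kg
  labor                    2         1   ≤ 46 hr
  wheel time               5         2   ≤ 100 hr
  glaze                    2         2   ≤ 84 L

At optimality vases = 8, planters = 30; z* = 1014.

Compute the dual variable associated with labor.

9

At the optimum: clay uses 182 of 190 (slack = 8); labor uses 46 of 46 (binding); wheel time uses 100 of 100 (binding); glaze uses 76 of 84 (slack = 8).
Since clay, glaze are not tight, their duals are 0.
The binding rows give the dual system: 2·y_labor + 5·y_wheel time = 48 and 1·y_labor + 2·y_wheel time = 21.
This yields shadow prices y_labor = 9, y_wheel time = 6.
Shadow price of labor = 9.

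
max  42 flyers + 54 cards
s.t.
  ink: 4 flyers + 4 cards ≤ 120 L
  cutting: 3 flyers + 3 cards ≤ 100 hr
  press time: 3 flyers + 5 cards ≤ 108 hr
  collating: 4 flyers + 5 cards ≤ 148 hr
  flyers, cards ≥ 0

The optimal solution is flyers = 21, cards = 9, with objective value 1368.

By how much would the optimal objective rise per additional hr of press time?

6

At the optimum: ink uses 120 of 120 (binding); cutting uses 90 of 100 (slack = 10); press time uses 108 of 108 (binding); collating uses 129 of 148 (slack = 19).
Since cutting, collating are not tight, their duals are 0.
Dual feasibility on the basic columns requires 4·y_ink + 3·y_press time = 42, 4·y_ink + 5·y_press time = 54.
→ y_ink = 6 and y_press time = 6.
Shadow price of press time = 6.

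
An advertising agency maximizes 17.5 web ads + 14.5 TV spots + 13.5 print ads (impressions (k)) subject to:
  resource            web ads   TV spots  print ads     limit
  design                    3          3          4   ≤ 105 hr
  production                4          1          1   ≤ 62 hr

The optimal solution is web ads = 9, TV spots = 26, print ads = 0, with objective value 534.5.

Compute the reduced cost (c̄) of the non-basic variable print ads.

-5.5

Both design and production are binding at x*.
From A_Bᵀ y = c: 3·y_design + 4·y_production = 17.5; 3·y_design + 1·y_production = 14.5.
This yields shadow prices y_design = 4.5, y_production = 1.
Reduced cost of print ads: c₃ − yᵀa₃ = 13.5 − (4.5·4 + 1·1) = 13.5 − 19 = -5.5.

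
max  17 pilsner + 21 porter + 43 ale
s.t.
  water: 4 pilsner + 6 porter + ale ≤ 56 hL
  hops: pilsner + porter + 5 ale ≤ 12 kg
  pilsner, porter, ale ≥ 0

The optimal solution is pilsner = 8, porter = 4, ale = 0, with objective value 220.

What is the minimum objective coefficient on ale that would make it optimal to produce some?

47

Both water and hops are binding at x*.
The binding rows give the dual system: 4·y_water + 1·y_hops = 17 and 6·y_water + 1·y_hops = 21.
→ y_water = 2 and y_hops = 9.
ale enters the basis when its profit ≥ yᵀa₃ = 2·1 + 9·5 = 47.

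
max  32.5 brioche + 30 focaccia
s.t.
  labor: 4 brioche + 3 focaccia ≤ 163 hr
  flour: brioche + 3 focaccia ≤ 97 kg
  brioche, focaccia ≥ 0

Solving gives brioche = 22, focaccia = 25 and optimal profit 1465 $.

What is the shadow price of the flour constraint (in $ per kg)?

2.5

Check each constraint at x*: labor 163/163 (tight); flour 97/97 (tight).
From A_Bᵀ y = c: 4·y_labor + 1·y_flour = 32.5; 3·y_labor + 3·y_flour = 30.
Solving: y_labor = 7.5, y_flour = 2.5.
Shadow price of flour = 2.5.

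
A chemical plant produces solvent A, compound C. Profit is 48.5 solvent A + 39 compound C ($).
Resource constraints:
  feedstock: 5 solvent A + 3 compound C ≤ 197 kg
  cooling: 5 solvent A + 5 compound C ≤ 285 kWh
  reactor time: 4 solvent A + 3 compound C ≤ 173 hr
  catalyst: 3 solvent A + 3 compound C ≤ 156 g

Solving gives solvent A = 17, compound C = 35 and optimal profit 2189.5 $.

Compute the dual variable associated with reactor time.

9.5

Check each constraint at x*: feedstock 190/197 (slack 7); cooling 260/285 (slack 25); reactor time 173/173 (tight); catalyst 156/156 (tight).
Since feedstock, cooling are not tight, their duals are 0.
Dual feasibility on the basic columns requires 4·y_reactor time + 3·y_catalyst = 48.5, 3·y_reactor time + 3·y_catalyst = 39.
→ y_reactor time = 9.5 and y_catalyst = 3.5.
Shadow price of reactor time = 9.5.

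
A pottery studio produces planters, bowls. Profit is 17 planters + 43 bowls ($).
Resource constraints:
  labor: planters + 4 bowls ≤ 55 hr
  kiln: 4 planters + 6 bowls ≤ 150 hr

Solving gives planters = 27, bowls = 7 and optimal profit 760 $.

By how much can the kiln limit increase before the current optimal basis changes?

70

Binding constraints: labor, kiln. The basis is B = [[1,4],[4,6]] with det -10.
Per unit increase in kiln, x* moves by d = (0.4, -0.1).
The basis stays optimal until bowls reaches 0; allowable increase = 70 hr.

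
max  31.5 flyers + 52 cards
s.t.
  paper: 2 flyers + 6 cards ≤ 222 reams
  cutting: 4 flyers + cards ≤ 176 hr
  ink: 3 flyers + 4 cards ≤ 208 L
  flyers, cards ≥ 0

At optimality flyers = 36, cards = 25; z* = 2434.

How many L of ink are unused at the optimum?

0

ink used = 3·36 + 4·25 = 208; slack = 208 − 208 = 0.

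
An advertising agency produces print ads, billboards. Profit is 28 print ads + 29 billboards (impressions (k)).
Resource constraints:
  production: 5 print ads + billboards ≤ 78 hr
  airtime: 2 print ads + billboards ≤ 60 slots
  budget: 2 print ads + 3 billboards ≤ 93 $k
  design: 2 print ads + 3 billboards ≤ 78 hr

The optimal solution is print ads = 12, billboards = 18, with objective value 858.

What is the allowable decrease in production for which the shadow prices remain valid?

Binding constraints: production, design. The basis is B = [[5,1],[2,3]] with det 13.
Per unit decrease in production, x* moves by d = (-0.2308, 0.1538).
The basis stays optimal until print ads reaches 0; allowable decrease = 52 hr.

52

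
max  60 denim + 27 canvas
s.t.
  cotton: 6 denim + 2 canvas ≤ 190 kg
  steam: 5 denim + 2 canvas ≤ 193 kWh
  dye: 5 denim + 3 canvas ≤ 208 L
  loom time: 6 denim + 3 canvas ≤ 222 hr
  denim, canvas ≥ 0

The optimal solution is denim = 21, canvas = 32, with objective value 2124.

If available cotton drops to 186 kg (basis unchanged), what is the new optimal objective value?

Check each constraint at x*: cotton 190/190 (tight); steam 169/193 (slack 24); dye 201/208 (slack 7); loom time 222/222 (tight).
Slack constraints have shadow price 0 (complementary slackness).
Dual feasibility on the basic columns requires 6·y_cotton + 6·y_loom time = 60, 2·y_cotton + 3·y_loom time = 27.
→ y_cotton = 3 and y_loom time = 7.
Δz = y_cotton·Δb = 3 × (-4) = -12, so new z* = 2124 − 12 = 2112.

2112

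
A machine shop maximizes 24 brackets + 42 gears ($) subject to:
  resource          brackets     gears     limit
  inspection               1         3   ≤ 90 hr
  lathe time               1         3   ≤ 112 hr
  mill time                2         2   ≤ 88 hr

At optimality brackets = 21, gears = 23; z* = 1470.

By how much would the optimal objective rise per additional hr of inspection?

9

At the optimum: inspection uses 90 of 90 (binding); lathe time uses 90 of 112 (slack = 22); mill time uses 88 of 88 (binding).
Since lathe time is not tight, its dual is 0.
From A_Bᵀ y = c: 1·y_inspection + 2·y_mill time = 24; 3·y_inspection + 2·y_mill time = 42.
→ y_inspection = 9 and y_mill time = 7.5.
Shadow price of inspection = 9.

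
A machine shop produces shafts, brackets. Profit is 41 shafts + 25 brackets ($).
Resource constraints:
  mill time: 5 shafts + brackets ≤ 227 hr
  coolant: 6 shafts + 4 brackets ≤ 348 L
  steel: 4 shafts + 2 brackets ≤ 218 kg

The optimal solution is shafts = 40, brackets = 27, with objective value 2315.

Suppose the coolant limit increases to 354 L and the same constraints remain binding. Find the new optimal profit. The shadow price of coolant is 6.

Δb = 6, so new z* = 2315 + (6)·(6) = 2315 + 36 = 2351.

2351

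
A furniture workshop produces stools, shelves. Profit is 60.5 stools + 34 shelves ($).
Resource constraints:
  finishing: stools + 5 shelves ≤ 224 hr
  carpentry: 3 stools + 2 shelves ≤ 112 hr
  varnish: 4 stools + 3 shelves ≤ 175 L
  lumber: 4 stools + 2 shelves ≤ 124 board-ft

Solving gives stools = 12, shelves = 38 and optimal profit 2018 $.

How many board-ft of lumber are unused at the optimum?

0

lumber used = 4·12 + 2·38 = 124; slack = 124 − 124 = 0.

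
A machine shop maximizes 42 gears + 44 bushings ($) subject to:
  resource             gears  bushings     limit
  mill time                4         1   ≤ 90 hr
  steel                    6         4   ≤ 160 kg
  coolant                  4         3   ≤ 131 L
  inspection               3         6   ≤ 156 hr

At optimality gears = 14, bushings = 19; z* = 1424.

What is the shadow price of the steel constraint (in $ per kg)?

5

Binding: steel and inspection. Non-binding: mill time (15 unused), coolant (18 unused).
Slack constraints have shadow price 0 (complementary slackness).
From A_Bᵀ y = c: 6·y_steel + 3·y_inspection = 42; 4·y_steel + 6·y_inspection = 44.
This yields shadow prices y_steel = 5, y_inspection = 4.
Shadow price of steel = 5.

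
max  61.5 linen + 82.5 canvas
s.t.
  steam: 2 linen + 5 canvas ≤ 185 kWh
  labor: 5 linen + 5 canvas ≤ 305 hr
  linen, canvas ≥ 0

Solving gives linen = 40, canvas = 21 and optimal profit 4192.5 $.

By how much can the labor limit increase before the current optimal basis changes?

Binding constraints: steam, labor. The basis is B = [[2,5],[5,5]] with det -15.
Per unit increase in labor, x* moves by d = (0.3333, -0.1333).
The basis stays optimal until canvas reaches 0; allowable increase = 157.5 hr.

157.5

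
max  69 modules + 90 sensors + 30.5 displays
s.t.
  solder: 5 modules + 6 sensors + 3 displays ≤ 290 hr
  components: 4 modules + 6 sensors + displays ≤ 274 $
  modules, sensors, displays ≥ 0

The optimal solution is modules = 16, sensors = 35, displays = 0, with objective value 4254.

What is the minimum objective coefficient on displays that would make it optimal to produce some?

At the optimum: solder uses 290 of 290 (binding); components uses 274 of 274 (binding).
From A_Bᵀ y = c: 5·y_solder + 4·y_components = 69; 6·y_solder + 6·y_components = 90.
This yields shadow prices y_solder = 9, y_components = 6.
displays enters the basis when its profit ≥ yᵀa₃ = 9·3 + 6·1 = 33.

33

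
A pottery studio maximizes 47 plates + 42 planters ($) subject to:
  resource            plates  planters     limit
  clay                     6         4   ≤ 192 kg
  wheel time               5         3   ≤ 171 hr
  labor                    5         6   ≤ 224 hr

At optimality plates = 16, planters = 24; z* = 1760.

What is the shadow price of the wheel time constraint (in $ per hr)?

0

Check each constraint at x*: clay 192/192 (tight); wheel time 152/171 (slack 19); labor 224/224 (tight).
Since wheel time is not tight, its dual is 0.
Dual feasibility on the basic columns requires 6·y_clay + 5·y_labor = 47, 4·y_clay + 6·y_labor = 42.
Solving: y_clay = 4.5, y_labor = 4.
Shadow price of wheel time = 0.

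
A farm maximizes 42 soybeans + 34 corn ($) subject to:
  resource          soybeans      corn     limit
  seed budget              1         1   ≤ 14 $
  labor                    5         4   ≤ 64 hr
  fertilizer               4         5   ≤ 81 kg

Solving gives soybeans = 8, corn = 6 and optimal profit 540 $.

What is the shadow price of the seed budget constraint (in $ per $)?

Check each constraint at x*: seed budget 14/14 (tight); labor 64/64 (tight); fertilizer 62/81 (slack 19).
Since fertilizer is not tight, its dual is 0.
The binding rows give the dual system: 1·y_seed budget + 5·y_labor = 42 and 1·y_seed budget + 4·y_labor = 34.
→ y_seed budget = 2 and y_labor = 8.
Shadow price of seed budget = 2.

2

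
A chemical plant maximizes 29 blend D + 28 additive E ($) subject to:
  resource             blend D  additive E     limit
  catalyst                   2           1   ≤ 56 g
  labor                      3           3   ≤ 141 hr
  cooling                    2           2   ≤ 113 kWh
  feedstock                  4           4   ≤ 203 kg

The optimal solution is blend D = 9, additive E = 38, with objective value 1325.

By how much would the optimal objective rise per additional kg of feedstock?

0

Binding: catalyst and labor. Non-binding: cooling (19 unused), feedstock (15 unused).
Slack constraints have shadow price 0 (complementary slackness).
Dual feasibility on the basic columns requires 2·y_catalyst + 3·y_labor = 29, 1·y_catalyst + 3·y_labor = 28.
Solving: y_catalyst = 1, y_labor = 9.
Shadow price of feedstock = 0.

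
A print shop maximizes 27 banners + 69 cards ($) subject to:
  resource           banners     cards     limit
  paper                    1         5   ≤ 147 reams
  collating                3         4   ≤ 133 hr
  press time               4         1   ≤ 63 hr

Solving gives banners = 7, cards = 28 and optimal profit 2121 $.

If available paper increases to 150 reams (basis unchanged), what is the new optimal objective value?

2148

Binding: paper and collating. Non-binding: press time (7 unused).
Slack constraints have shadow price 0 (complementary slackness).
From A_Bᵀ y = c: 1·y_paper + 3·y_collating = 27; 5·y_paper + 4·y_collating = 69.
Solving: y_paper = 9, y_collating = 6.
Δz = y_paper·Δb = 9 × (3) = 27, so new z* = 2121 + 27 = 2148.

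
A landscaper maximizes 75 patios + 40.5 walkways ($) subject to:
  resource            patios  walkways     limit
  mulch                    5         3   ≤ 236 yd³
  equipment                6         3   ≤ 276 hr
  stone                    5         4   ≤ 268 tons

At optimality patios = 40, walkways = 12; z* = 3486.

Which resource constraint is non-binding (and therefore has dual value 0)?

mulch: 236/236 (binding)
equipment: 276/276 (binding)
stone: 248/268 (slack 20)
By complementary slackness, a constraint with positive slack has shadow price 0 → stone.

stone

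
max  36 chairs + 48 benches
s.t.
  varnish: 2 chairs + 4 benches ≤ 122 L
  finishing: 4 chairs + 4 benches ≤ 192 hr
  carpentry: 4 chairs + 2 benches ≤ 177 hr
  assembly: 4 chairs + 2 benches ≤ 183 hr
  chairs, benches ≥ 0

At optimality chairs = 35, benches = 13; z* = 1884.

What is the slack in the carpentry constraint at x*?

carpentry used = 4·35 + 2·13 = 166; slack = 177 − 166 = 11.

11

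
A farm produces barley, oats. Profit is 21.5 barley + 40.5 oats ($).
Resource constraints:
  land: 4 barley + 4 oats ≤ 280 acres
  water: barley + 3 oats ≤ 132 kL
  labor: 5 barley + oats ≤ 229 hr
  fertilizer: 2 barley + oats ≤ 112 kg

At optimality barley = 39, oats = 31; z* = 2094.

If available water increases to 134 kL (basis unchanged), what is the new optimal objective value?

Check each constraint at x*: land 280/280 (tight); water 132/132 (tight); labor 226/229 (slack 3); fertilizer 109/112 (slack 3).
Since labor, fertilizer are not tight, their duals are 0.
The binding rows give the dual system: 4·y_land + 1·y_water = 21.5 and 4·y_land + 3·y_water = 40.5.
This yields shadow prices y_land = 3, y_water = 9.5.
Δz = y_water·Δb = 9.5 × (2) = 19, so new z* = 2094 + 19 = 2113.

2113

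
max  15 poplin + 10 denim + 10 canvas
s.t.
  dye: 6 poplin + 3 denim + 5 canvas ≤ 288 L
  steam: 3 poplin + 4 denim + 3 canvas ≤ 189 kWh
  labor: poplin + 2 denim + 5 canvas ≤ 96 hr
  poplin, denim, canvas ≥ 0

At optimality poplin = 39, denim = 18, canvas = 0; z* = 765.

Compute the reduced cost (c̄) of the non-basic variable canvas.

-3

Check each constraint at x*: dye 288/288 (tight); steam 189/189 (tight); labor 75/96 (slack 21).
Since labor is not tight, its dual is 0.
The binding rows give the dual system: 6·y_dye + 3·y_steam = 15 and 3·y_dye + 4·y_steam = 10.
→ y_dye = 2 and y_steam = 1.
Reduced cost of canvas: c₃ − yᵀa₃ = 10 − (2·5 + 1·3) = 10 − 13 = -3.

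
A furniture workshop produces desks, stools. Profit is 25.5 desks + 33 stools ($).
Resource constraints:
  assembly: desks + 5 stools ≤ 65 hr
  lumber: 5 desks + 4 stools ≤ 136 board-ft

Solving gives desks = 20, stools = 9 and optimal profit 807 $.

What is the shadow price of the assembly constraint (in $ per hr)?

Both assembly and lumber are binding at x*.
From A_Bᵀ y = c: 1·y_assembly + 5·y_lumber = 25.5; 5·y_assembly + 4·y_lumber = 33.
→ y_assembly = 3 and y_lumber = 4.5.
Shadow price of assembly = 3.

3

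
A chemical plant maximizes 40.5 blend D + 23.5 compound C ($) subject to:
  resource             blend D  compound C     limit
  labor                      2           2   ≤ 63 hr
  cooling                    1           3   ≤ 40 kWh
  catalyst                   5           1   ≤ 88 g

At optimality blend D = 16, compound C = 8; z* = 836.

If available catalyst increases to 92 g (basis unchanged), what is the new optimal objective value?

Binding: cooling and catalyst. Non-binding: labor (15 unused).
Slack constraints have shadow price 0 (complementary slackness).
Dual feasibility on the basic columns requires 1·y_cooling + 5·y_catalyst = 40.5, 3·y_cooling + 1·y_catalyst = 23.5.
Solving: y_cooling = 5.5, y_catalyst = 7.
Δz = y_catalyst·Δb = 7 × (4) = 28, so new z* = 836 + 28 = 864.

864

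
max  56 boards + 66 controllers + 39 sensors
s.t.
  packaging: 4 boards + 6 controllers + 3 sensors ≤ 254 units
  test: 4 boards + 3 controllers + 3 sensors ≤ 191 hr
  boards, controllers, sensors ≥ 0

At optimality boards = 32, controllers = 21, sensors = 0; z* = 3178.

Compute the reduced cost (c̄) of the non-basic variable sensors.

Check each constraint at x*: packaging 254/254 (tight); test 191/191 (tight).
Dual feasibility on the basic columns requires 4·y_packaging + 4·y_test = 56, 6·y_packaging + 3·y_test = 66.
This yields shadow prices y_packaging = 8, y_test = 6.
Reduced cost of sensors: c₃ − yᵀa₃ = 39 − (8·3 + 6·3) = 39 − 42 = -3.

-3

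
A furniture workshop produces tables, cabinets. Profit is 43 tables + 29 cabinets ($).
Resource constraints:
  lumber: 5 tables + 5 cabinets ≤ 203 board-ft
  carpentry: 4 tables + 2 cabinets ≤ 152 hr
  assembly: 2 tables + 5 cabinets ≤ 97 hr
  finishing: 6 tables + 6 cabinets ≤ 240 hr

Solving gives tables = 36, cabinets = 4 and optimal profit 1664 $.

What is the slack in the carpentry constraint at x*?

0

carpentry used = 4·36 + 2·4 = 152; slack = 152 − 152 = 0.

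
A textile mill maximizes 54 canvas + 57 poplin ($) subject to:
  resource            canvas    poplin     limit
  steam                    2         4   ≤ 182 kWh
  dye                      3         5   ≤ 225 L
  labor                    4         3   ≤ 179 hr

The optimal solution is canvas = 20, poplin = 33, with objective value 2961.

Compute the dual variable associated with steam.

At the optimum: steam uses 172 of 182 (slack = 10); dye uses 225 of 225 (binding); labor uses 179 of 179 (binding).
By complementary slackness, y = 0 for the non-binding constraint.
The binding rows give the dual system: 3·y_dye + 4·y_labor = 54 and 5·y_dye + 3·y_labor = 57.
This yields shadow prices y_dye = 6, y_labor = 9.
Shadow price of steam = 0.

0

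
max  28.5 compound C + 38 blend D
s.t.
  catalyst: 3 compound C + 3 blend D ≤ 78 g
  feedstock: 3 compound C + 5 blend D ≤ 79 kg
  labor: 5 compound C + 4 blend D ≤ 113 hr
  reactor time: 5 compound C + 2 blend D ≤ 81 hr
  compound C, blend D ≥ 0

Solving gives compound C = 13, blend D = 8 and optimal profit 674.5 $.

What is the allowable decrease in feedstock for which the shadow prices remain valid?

Binding constraints: feedstock, reactor time. The basis is B = [[3,5],[5,2]] with det -19.
Per unit decrease in feedstock, x* moves by d = (0.1053, -0.2632).
The basis stays optimal until blend D reaches 0; allowable decrease = 30.4 kg.

30.4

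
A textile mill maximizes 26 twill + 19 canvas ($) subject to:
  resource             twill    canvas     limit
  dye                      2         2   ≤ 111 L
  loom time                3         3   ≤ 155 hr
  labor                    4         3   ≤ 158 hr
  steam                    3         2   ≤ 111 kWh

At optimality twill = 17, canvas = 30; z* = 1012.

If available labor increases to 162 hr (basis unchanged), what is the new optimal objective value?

Check each constraint at x*: dye 94/111 (slack 17); loom time 141/155 (slack 14); labor 158/158 (tight); steam 111/111 (tight).
By complementary slackness, y = 0 for the non-binding constraints.
The binding rows give the dual system: 4·y_labor + 3·y_steam = 26 and 3·y_labor + 2·y_steam = 19.
Solving: y_labor = 5, y_steam = 2.
Δz = y_labor·Δb = 5 × (4) = 20, so new z* = 1012 + 20 = 1032.

1032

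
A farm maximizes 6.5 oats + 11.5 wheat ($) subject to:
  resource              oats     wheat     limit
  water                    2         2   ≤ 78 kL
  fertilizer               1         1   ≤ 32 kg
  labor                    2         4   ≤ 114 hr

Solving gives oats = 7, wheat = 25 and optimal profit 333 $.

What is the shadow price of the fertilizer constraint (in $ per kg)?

At the optimum: water uses 64 of 78 (slack = 14); fertilizer uses 32 of 32 (binding); labor uses 114 of 114 (binding).
By complementary slackness, y = 0 for the non-binding constraint.
From A_Bᵀ y = c: 1·y_fertilizer + 2·y_labor = 6.5; 1·y_fertilizer + 4·y_labor = 11.5.
→ y_fertilizer = 1.5 and y_labor = 2.5.
Shadow price of fertilizer = 1.5.

1.5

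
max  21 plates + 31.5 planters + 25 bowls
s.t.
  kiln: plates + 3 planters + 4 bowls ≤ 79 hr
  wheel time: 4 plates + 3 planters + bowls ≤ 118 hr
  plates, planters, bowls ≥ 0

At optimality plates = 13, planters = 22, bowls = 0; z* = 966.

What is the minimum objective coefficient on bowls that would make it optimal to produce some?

Check each constraint at x*: kiln 79/79 (tight); wheel time 118/118 (tight).
Dual feasibility on the basic columns requires 1·y_kiln + 4·y_wheel time = 21, 3·y_kiln + 3·y_wheel time = 31.5.
This yields shadow prices y_kiln = 7, y_wheel time = 3.5.
bowls enters the basis when its profit ≥ yᵀa₃ = 7·4 + 3.5·1 = 31.5.

31.5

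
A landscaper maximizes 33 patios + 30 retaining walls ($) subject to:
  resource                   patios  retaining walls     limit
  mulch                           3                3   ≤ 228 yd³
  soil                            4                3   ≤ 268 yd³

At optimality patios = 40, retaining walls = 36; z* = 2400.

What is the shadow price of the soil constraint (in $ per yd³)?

3

At the optimum: mulch uses 228 of 228 (binding); soil uses 268 of 268 (binding).
Dual feasibility on the basic columns requires 3·y_mulch + 4·y_soil = 33, 3·y_mulch + 3·y_soil = 30.
→ y_mulch = 7 and y_soil = 3.
Shadow price of soil = 3.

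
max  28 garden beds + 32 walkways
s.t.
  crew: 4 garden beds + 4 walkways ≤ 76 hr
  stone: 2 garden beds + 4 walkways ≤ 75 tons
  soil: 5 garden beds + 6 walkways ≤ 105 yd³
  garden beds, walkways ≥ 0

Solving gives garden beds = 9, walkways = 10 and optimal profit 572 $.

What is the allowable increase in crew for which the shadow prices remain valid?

8

Binding constraints: crew, soil. The basis is B = [[4,4],[5,6]] with det 4.
Per unit increase in crew, x* moves by d = (1.5, -1.25).
The basis stays optimal until walkways reaches 0; allowable increase = 8 hr.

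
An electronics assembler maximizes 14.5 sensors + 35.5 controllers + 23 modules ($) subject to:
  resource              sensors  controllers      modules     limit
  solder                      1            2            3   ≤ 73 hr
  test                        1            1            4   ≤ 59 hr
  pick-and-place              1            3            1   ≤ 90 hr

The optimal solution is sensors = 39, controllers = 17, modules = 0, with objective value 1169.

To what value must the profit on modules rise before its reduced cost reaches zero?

At the optimum: solder uses 73 of 73 (binding); test uses 56 of 59 (slack = 3); pick-and-place uses 90 of 90 (binding).
Since test is not tight, its dual is 0.
From A_Bᵀ y = c: 1·y_solder + 1·y_pick-and-place = 14.5; 2·y_solder + 3·y_pick-and-place = 35.5.
Solving: y_solder = 8, y_pick-and-place = 6.5.
modules enters the basis when its profit ≥ yᵀa₃ = 8·3 + 6.5·1 = 30.5.

30.5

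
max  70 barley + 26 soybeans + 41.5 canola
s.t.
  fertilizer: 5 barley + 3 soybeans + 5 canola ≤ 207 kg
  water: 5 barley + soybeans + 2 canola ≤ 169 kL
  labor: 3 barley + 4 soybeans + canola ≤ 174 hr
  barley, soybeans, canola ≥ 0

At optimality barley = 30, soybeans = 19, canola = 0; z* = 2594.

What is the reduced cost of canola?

-4.5

Binding: fertilizer and water. Non-binding: labor (8 unused).
Since labor is not tight, its dual is 0.
From A_Bᵀ y = c: 5·y_fertilizer + 5·y_water = 70; 3·y_fertilizer + 1·y_water = 26.
→ y_fertilizer = 6 and y_water = 8.
Reduced cost of canola: c₃ − yᵀa₃ = 41.5 − (6·5 + 8·2) = 41.5 − 46 = -4.5.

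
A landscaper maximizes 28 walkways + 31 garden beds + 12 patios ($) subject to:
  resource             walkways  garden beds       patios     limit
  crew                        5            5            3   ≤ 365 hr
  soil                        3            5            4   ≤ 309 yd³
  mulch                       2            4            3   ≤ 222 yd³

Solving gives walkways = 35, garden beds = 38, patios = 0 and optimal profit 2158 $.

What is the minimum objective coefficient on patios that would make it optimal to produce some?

Check each constraint at x*: crew 365/365 (tight); soil 295/309 (slack 14); mulch 222/222 (tight).
Since soil is not tight, its dual is 0.
Dual feasibility on the basic columns requires 5·y_crew + 2·y_mulch = 28, 5·y_crew + 4·y_mulch = 31.
→ y_crew = 5 and y_mulch = 1.5.
patios enters the basis when its profit ≥ yᵀa₃ = 5·3 + 1.5·3 = 19.5.

19.5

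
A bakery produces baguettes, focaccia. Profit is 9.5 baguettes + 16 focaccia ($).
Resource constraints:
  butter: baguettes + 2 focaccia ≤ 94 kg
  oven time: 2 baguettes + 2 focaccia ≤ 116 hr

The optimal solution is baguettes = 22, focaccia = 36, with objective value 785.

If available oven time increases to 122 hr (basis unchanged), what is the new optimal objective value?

At the optimum: butter uses 94 of 94 (binding); oven time uses 116 of 116 (binding).
The binding rows give the dual system: 1·y_butter + 2·y_oven time = 9.5 and 2·y_butter + 2·y_oven time = 16.
→ y_butter = 6.5 and y_oven time = 1.5.
Δz = y_oven time·Δb = 1.5 × (6) = 9, so new z* = 785 + 9 = 794.

794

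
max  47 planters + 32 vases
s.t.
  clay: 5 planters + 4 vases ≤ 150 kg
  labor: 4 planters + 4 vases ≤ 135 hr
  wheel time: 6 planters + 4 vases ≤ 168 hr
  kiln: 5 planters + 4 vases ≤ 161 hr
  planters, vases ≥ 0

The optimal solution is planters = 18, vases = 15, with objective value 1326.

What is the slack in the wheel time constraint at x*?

0

wheel time used = 6·18 + 4·15 = 168; slack = 168 − 168 = 0.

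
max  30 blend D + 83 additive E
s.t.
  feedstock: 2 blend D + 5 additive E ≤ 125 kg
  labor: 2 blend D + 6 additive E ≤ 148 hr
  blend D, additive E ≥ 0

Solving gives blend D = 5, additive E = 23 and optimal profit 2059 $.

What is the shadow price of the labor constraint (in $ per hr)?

8

Both feedstock and labor are binding at x*.
The binding rows give the dual system: 2·y_feedstock + 2·y_labor = 30 and 5·y_feedstock + 6·y_labor = 83.
This yields shadow prices y_feedstock = 7, y_labor = 8.
Shadow price of labor = 8.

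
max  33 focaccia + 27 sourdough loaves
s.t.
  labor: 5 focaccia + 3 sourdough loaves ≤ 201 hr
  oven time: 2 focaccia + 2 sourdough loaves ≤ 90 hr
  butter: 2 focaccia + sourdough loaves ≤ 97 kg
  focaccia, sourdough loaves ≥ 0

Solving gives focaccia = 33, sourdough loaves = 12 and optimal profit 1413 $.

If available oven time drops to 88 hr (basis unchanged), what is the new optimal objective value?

1395

At the optimum: labor uses 201 of 201 (binding); oven time uses 90 of 90 (binding); butter uses 78 of 97 (slack = 19).
By complementary slackness, y = 0 for the non-binding constraint.
The binding rows give the dual system: 5·y_labor + 2·y_oven time = 33 and 3·y_labor + 2·y_oven time = 27.
This yields shadow prices y_labor = 3, y_oven time = 9.
Δz = y_oven time·Δb = 9 × (-2) = -18, so new z* = 1413 − 18 = 1395.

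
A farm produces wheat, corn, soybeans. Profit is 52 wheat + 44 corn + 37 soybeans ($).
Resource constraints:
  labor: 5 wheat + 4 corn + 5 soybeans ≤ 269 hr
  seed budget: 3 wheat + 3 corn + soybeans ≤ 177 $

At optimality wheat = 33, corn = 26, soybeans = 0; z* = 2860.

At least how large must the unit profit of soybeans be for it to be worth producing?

44

Both labor and seed budget are binding at x*.
Dual feasibility on the basic columns requires 5·y_labor + 3·y_seed budget = 52, 4·y_labor + 3·y_seed budget = 44.
→ y_labor = 8 and y_seed budget = 4.
soybeans enters the basis when its profit ≥ yᵀa₃ = 8·5 + 4·1 = 44.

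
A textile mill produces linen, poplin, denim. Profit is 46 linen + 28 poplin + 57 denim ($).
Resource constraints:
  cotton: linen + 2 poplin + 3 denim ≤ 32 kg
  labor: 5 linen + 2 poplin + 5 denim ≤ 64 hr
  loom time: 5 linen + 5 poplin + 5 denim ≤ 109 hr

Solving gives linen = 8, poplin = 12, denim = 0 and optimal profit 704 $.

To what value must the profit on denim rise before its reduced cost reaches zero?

58

Binding: cotton and labor. Non-binding: loom time (9 unused).
By complementary slackness, y = 0 for the non-binding constraint.
Dual feasibility on the basic columns requires 1·y_cotton + 5·y_labor = 46, 2·y_cotton + 2·y_labor = 28.
This yields shadow prices y_cotton = 6, y_labor = 8.
denim enters the basis when its profit ≥ yᵀa₃ = 6·3 + 8·5 = 58.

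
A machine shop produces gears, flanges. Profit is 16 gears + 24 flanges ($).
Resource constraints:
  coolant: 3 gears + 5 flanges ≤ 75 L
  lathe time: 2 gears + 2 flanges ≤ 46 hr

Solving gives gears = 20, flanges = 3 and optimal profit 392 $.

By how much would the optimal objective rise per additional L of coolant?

4

Check each constraint at x*: coolant 75/75 (tight); lathe time 46/46 (tight).
Dual feasibility on the basic columns requires 3·y_coolant + 2·y_lathe time = 16, 5·y_coolant + 2·y_lathe time = 24.
→ y_coolant = 4 and y_lathe time = 2.
Shadow price of coolant = 4.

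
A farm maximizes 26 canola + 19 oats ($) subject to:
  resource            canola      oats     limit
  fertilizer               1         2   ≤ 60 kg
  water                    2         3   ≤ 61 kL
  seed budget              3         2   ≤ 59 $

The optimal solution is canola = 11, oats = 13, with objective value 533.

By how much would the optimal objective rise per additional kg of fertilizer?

Binding: water and seed budget. Non-binding: fertilizer (23 unused).
By complementary slackness, y = 0 for the non-binding constraint.
The binding rows give the dual system: 2·y_water + 3·y_seed budget = 26 and 3·y_water + 2·y_seed budget = 19.
→ y_water = 1 and y_seed budget = 8.
Shadow price of fertilizer = 0.

0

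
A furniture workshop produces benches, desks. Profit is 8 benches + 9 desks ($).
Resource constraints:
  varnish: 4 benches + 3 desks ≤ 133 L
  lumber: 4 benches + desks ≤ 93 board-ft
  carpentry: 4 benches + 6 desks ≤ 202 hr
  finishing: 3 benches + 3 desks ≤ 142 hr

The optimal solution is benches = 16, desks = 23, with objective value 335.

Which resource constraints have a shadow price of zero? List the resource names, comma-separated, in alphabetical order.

varnish: 133/133 (binding)
lumber: 87/93 (slack 6)
carpentry: 202/202 (binding)
finishing: 117/142 (slack 25)
By complementary slackness, a constraint with positive slack has shadow price 0 → finishing, lumber.

finishing, lumber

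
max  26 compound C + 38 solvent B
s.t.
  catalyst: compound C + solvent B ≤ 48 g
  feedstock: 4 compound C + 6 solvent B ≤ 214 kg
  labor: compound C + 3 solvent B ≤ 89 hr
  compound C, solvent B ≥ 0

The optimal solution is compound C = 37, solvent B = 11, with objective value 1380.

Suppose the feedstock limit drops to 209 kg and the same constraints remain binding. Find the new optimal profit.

Check each constraint at x*: catalyst 48/48 (tight); feedstock 214/214 (tight); labor 70/89 (slack 19).
Slack constraints have shadow price 0 (complementary slackness).
The binding rows give the dual system: 1·y_catalyst + 4·y_feedstock = 26 and 1·y_catalyst + 6·y_feedstock = 38.
Solving: y_catalyst = 2, y_feedstock = 6.
Δz = y_feedstock·Δb = 6 × (-5) = -30, so new z* = 1380 − 30 = 1350.

1350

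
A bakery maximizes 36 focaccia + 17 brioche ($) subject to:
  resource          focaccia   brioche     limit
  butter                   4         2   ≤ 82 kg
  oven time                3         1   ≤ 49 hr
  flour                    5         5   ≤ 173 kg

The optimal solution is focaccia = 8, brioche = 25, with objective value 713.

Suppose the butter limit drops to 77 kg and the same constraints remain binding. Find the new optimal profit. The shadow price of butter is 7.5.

Δb = -5, so new z* = 713 + (7.5)·(-5) = 713 − 37.5 = 675.5.

675.5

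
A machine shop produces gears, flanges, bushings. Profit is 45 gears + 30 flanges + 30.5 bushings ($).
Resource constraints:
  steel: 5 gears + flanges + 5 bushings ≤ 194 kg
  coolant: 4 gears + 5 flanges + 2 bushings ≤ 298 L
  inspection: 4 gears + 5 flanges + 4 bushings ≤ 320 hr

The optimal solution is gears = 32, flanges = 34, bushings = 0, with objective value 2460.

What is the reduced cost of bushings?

At the optimum: steel uses 194 of 194 (binding); coolant uses 298 of 298 (binding); inspection uses 298 of 320 (slack = 22).
Slack constraints have shadow price 0 (complementary slackness).
The binding rows give the dual system: 5·y_steel + 4·y_coolant = 45 and 1·y_steel + 5·y_coolant = 30.
→ y_steel = 5 and y_coolant = 5.
Reduced cost of bushings: c₃ − yᵀa₃ = 30.5 − (5·5 + 5·2) = 30.5 − 35 = -4.5.

-4.5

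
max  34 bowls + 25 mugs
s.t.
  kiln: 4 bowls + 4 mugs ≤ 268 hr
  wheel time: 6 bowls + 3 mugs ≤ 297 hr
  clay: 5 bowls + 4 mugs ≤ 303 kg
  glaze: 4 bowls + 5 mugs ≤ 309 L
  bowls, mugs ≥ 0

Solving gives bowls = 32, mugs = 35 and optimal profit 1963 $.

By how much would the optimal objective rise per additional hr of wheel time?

Binding: kiln and wheel time. Non-binding: clay (3 unused), glaze (6 unused).
Slack constraints have shadow price 0 (complementary slackness).
From A_Bᵀ y = c: 4·y_kiln + 6·y_wheel time = 34; 4·y_kiln + 3·y_wheel time = 25.
This yields shadow prices y_kiln = 4, y_wheel time = 3.
Shadow price of wheel time = 3.

3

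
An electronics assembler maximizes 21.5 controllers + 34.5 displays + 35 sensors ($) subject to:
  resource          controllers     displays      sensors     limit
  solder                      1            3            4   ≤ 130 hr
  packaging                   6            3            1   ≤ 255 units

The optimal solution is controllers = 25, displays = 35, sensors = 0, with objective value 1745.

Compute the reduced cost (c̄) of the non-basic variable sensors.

-5

At the optimum: solder uses 130 of 130 (binding); packaging uses 255 of 255 (binding).
From A_Bᵀ y = c: 1·y_solder + 6·y_packaging = 21.5; 3·y_solder + 3·y_packaging = 34.5.
This yields shadow prices y_solder = 9.5, y_packaging = 2.
Reduced cost of sensors: c₃ − yᵀa₃ = 35 − (9.5·4 + 2·1) = 35 − 40 = -5.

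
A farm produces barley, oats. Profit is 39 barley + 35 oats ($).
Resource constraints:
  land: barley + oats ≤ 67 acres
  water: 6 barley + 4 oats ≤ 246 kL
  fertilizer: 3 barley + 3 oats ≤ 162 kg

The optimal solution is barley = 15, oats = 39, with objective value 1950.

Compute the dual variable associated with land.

0

Binding: water and fertilizer. Non-binding: land (13 unused).
Slack constraints have shadow price 0 (complementary slackness).
From A_Bᵀ y = c: 6·y_water + 3·y_fertilizer = 39; 4·y_water + 3·y_fertilizer = 35.
Solving: y_water = 2, y_fertilizer = 9.
Shadow price of land = 0.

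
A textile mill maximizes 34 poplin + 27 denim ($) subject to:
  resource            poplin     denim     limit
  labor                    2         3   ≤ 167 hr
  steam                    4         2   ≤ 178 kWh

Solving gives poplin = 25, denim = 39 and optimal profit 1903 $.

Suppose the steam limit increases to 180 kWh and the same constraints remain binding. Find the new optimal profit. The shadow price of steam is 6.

1915

Δb = 2, so new z* = 1903 + (6)·(2) = 1903 + 12 = 1915.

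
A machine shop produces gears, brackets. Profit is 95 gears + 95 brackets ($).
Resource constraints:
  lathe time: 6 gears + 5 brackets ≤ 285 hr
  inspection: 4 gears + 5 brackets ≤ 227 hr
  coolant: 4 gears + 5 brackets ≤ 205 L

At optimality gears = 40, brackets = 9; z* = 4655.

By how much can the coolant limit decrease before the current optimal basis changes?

15

Binding constraints: lathe time, coolant. The basis is B = [[6,5],[4,5]] with det 10.
Per unit decrease in coolant, x* moves by d = (0.5, -0.6).
The basis stays optimal until brackets reaches 0; allowable decrease = 15 L.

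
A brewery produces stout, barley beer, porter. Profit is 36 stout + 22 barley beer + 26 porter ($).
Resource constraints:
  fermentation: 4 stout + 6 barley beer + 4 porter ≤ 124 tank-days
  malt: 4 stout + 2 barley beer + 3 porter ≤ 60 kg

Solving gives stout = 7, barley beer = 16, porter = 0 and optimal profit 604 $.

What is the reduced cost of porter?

Check each constraint at x*: fermentation 124/124 (tight); malt 60/60 (tight).
From A_Bᵀ y = c: 4·y_fermentation + 4·y_malt = 36; 6·y_fermentation + 2·y_malt = 22.
Solving: y_fermentation = 1, y_malt = 8.
Reduced cost of porter: c₃ − yᵀa₃ = 26 − (1·4 + 8·3) = 26 − 28 = -2.

-2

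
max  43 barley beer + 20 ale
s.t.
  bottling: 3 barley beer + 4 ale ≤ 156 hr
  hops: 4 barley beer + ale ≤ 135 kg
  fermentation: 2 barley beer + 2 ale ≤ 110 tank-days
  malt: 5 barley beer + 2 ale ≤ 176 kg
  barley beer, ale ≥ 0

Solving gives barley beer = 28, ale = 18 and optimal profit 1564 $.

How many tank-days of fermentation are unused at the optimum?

18

fermentation used = 2·28 + 2·18 = 92; slack = 110 − 92 = 18.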